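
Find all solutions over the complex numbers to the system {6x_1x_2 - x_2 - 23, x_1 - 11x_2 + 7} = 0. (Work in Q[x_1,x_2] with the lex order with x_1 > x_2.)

Compute a lex Gröbner basis by Buchberger's algorithm.
f_1 = 6x_1x_2 - x_2 - 23, LT = x_1x_2.
f_2 = x_1 - 11x_2 + 7, LT = x_1.

S(f_1,f_2): lcm = x_1x_2. S = 11x_2^{2} - \tfrac{43}{6}x_2 - \tfrac{23}{6}.
  leading term x_2^{2}: no divisor's leading term divides it; move 11x_2^{2} to the remainder.
  leading term x_2: no divisor's leading term divides it; move -\tfrac{43}{6}x_2 to the remainder.
  leading term 1: no divisor's leading term divides it; move -\tfrac{23}{6} to the remainder.
  remainder 11x_2^{2} - \tfrac{43}{6}x_2 - \tfrac{23}{6} ≠ 0; add h_3 = 11x_2^{2} - \tfrac{43}{6}x_2 - \tfrac{23}{6} to the basis.

The other S-polynomials (S(f_1,h_3), S(f_2,h_3)) all reduce to 0 modulo the current basis, so we have a Gröbner basis.
Inter-reduce: drop elements whose leading term is divisible by another's, tail-reduce, and make monic.
Reduced Gröbner basis: {x_1 - 11x_2 + 7, x_2^{2} - \tfrac{43}{66}x_2 - \tfrac{23}{66}}.

The lex basis is triangular: the last element involves only x_2. Solving x_2^{2} - \tfrac{43}{66}x_2 - \tfrac{23}{66} = 0 gives x_2 ∈ {-23/66, 1}; substituting each value into the earlier elements determines the remaining variables.
  x_2 = -23/66: the earlier basis element becomes x_1 + \tfrac{65}{6} = 0, giving x_1 = -65/6 — point (-65/6, -23/66).
  x_2 = 1: the earlier basis element becomes x_1 - 4 = 0, giving x_1 = 4 — point (4, 1).
Substituting each solution back into the original system confirms all equations vanish.

{(-65/6, -23/66), (4, 1)}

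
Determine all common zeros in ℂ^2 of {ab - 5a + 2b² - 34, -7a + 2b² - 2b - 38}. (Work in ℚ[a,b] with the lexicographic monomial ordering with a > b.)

Compute a lex Gröbner basis by Buchberger's algorithm.
f_1 = ab - 5a + 2b² - 34, LT = ab.
f_2 = -7a + 2b² - 2b - 38, LT = a.

S(f_1,f_2): lcm = ab. S = -5a + 2/7b³ + 12/7b² - 38/7b - 34.
  reduce S modulo (f_1, f_2):
  remainder 2/7b³ + 2/7b² - 4b - 48/7 ≠ 0; add h_3 = 2/7b³ + 2/7b² - 4b - 48/7 to the basis.

The other S-polynomials (S(f_1,h_3), S(f_2,h_3)) all reduce to 0 modulo the current basis, so we have a Gröbner basis.
Inter-reduce: drop elements whose leading term is divisible by another's, tail-reduce, and make monic.
Reduced Gröbner basis: {a - 2/7b² + 2/7b + 38/7, b³ + b² - 14b - 24}.

From the last basis element, b³ + b² - 14b - 24 = 0, so b takes values in {-3, -2, 4}. Each choice, substituted upward through the basis, yields the corresponding point(s) of the solution set.
  b = -3: the earlier basis element becomes a + 2 = 0, giving a = -2 — point (-2, -3).
  b = -2: the earlier basis element becomes a + 26/7 = 0, giving a = -26/7 — point (-26/7, -2).
  b = 4: the earlier basis element becomes a + 2 = 0, giving a = -2 — point (-2, 4).
This is the nonlinear analogue of row-reducing a linear system.

{(-2, -3), (-26/7, -2), (-2, 4)}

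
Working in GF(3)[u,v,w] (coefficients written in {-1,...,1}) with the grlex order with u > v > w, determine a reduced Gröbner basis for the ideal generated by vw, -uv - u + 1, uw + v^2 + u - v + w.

f_1 = vw, LT = vw.
f_2 = -uv - u + 1, LT = uv.
f_3 = uw + v^2 + u - v + w, LT = uw.

S(f_1,f_2): lcm = uvw. S = -uw + w.
  leading term uw: subtract (-1)·f_3 from -uw + w → v^2 + u - v - w
  leading term v^2: no divisor's leading term divides it; move v^2 to the remainder.
  leading term u: no divisor's leading term divides it; move u to the remainder.
  leading term v: no divisor's leading term divides it; move -v to the remainder.
  leading term w: no divisor's leading term divides it; move -w to the remainder.
  remainder v^2 + u - v - w ≠ 0; add g_4 = v^2 + u - v - w to the basis.

S(f_1,g_4): lcm = v^2w. S = -uw + vw + w^2.
  leading term uw: subtract (-1)·f_3 from -uw + vw + w^2 → v^2 + vw + w^2 + u - v + w
  leading term v^2: subtract (1)·g_4 from v^2 + vw + w^2 + u - v + w → vw + w^2 - w
  leading term vw: subtract (1)·f_1 from vw + w^2 - w → w^2 - w
  leading term w^2: no divisor's leading term divides it; move w^2 to the remainder.
  leading term w: no divisor's leading term divides it; move -w to the remainder.
  remainder w^2 - w ≠ 0; add g_5 = w^2 - w to the basis.

S(f_2,g_4): lcm = uv^2. S = -u^2 - uv + uw - v.
  leading term u^2: no divisor's leading term divides it; move -u^2 to the remainder.
  leading term uv: subtract (1)·f_2 from -uv + uw - v → uw + u - v - 1
  leading term uw: subtract (1)·f_3 from uw + u - v - 1 → -v^2 - w - 1
  leading term v^2: subtract (-1)·g_4 from -v^2 - w - 1 → u - v + w - 1
  leading term u: no divisor's leading term divides it; move u to the remainder.
  leading term v: no divisor's leading term divides it; move -v to the remainder.
  leading term w: no divisor's leading term divides it; move w to the remainder.
  leading term 1: no divisor's leading term divides it; move -1 to the remainder.
  remainder -u^2 + u - v + w - 1 ≠ 0; add g_6 = -u^2 + u - v + w - 1 to the basis.

The other S-polynomials (S(f_1,f_3), S(f_2,f_3), S(f_3,g_4), S(f_1,g_5), S(f_2,g_5), S(f_3,g_5), S(g_4,g_5), S(f_1,g_6), S(f_2,g_6), S(f_3,g_6), S(g_4,g_6), S(g_5,g_6)) all reduce to 0 modulo the current basis, so we have a Gröbner basis.

G = {u^2 - u + v - w + 1, uv + u - 1, uw - w, v^2 + u - v - w, vw, w^2 - w}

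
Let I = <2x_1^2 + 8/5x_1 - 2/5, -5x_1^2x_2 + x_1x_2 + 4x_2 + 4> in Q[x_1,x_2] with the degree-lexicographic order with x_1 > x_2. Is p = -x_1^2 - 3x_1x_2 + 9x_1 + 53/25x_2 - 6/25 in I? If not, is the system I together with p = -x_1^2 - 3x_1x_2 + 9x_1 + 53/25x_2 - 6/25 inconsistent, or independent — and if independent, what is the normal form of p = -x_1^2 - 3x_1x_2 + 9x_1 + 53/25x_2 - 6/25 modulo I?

First compute the reduced Gröbner basis of I by Buchberger's algorithm.
f_1 = 2x_1^2 + 8/5x_1 - 2/5, LT = x_1^2.
f_2 = -5x_1^2x_2 + x_1x_2 + 4x_2 + 4, LT = x_1^2x_2.

S(f_1,f_2): lcm = x_1^2x_2. S = x_1x_2 + 3/5x_2 + 4/5.
  leading term x_1x_2: no divisor's leading term divides it; move x_1x_2 to the remainder.
  leading term x_2: no divisor's leading term divides it; move 3/5x_2 to the remainder.
  leading term 1: no divisor's leading term divides it; move 4/5 to the remainder.
  remainder x_1x_2 + 3/5x_2 + 4/5 ≠ 0; add h_3 = x_1x_2 + 3/5x_2 + 4/5 to the basis.

S(f_1,h_3): lcm = x_1^2x_2. S = 1/5x_1x_2 - 4/5x_1 - 1/5x_2.
  leading term x_1x_2: subtract (1/5)·h_3 from 1/5x_1x_2 - 4/5x_1 - 1/5x_2 → -4/5x_1 - 8/25x_2 - 4/25
  leading term x_1: no divisor's leading term divides it; move -4/5x_1 to the remainder.
  leading term x_2: no divisor's leading term divides it; move -8/25x_2 to the remainder.
  leading term 1: no divisor's leading term divides it; move -4/25 to the remainder.
  remainder -4/5x_1 - 8/25x_2 - 4/25 ≠ 0; add h_4 = -4/5x_1 - 8/25x_2 - 4/25 to the basis.

S(f_2,h_4): lcm = x_1^2x_2. S = -2/5x_1x_2^2 - 2/5x_1x_2 - 4/5x_2 - 4/5.
  leading term x_1x_2^2: subtract (-2/5x_2)·h_3 from -2/5x_1x_2^2 - 2/5x_1x_2 - 4/5x_2 - 4/5 → -2/5x_1x_2 + 6/25x_2^2 - 12/25x_2 - 4/5
  leading term x_1x_2: subtract (-2/5)·h_3 from -2/5x_1x_2 + 6/25x_2^2 - 12/25x_2 - 4/5 → 6/25x_2^2 - 6/25x_2 - 12/25
  leading term x_2^2: no divisor's leading term divides it; move 6/25x_2^2 to the remainder.
  leading term x_2: no divisor's leading term divides it; move -6/25x_2 to the remainder.
  leading term 1: no divisor's leading term divides it; move -12/25 to the remainder.
  remainder 6/25x_2^2 - 6/25x_2 - 12/25 ≠ 0; add h_5 = 6/25x_2^2 - 6/25x_2 - 12/25 to the basis.

The other S-polynomials (S(f_2,h_3), S(f_1,h_4), S(h_3,h_4), S(f_1,h_5), S(f_2,h_5), S(h_3,h_5), S(h_4,h_5)) all reduce to 0 modulo the current basis, so we have a Gröbner basis.
Inter-reduce: drop elements whose leading term is divisible by another's, tail-reduce, and make monic.
Reduced Gröbner basis: {x_2^2 - x_2 - 2, x_1 + 2/5x_2 + 1/5}.
Label its elements g_1 = x_2^2 - x_2 - 2, g_2 = x_1 + 2/5x_2 + 1/5.

Reduce p = -x_1^2 - 3x_1x_2 + 9x_1 + 53/25x_2 - 6/25 modulo G:
  leading term x_1^2: subtract (-x_1)·g_2 from -x_1^2 - 3x_1x_2 + 9x_1 + 53/25x_2 - 6/25 → -13/5x_1x_2 + 46/5x_1 + 53/25x_2 - 6/25
  leading term x_1x_2: subtract (-13/5x_2)·g_2 from -13/5x_1x_2 + 46/5x_1 + 53/25x_2 - 6/25 → 26/25x_2^2 + 46/5x_1 + 66/25x_2 - 6/25
  leading term x_2^2: subtract (26/25)·g_1 from 26/25x_2^2 + 46/5x_1 + 66/25x_2 - 6/25 → 46/5x_1 + 92/25x_2 + 46/25
  leading term x_1: subtract (46/5)·g_2 from 46/5x_1 + 92/25x_2 + 46/25 → 0
  normal form = 0.
Since the normal form is 0, p ∈ I.

The remainder on division by a Gröbner basis is unique — it is the normal form.

-x_1^2 - 3x_1x_2 + 9x_1 + 53/25x_2 - 6/25 lies in I (it reduces to 0).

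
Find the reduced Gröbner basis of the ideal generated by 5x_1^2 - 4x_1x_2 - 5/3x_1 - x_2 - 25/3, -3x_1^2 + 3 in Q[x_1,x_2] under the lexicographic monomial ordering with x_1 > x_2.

G = {x_1 + 9/7x_2 + 2/7, x_2^2 + 4/9x_2 - 5/9}

f_1 = 5x_1^2 - 4x_1x_2 - 5/3x_1 - x_2 - 25/3, LT = x_1^2.
f_2 = -3x_1^2 + 3, LT = x_1^2.

S(f_1,f_2): lcm = x_1^2. S = -4/5x_1x_2 - 1/3x_1 - 1/5x_2 - 2/3.
  leading term x_1x_2: no divisor's leading term divides it; move -4/5x_1x_2 to the remainder.
  leading term x_1: no divisor's leading term divides it; move -1/3x_1 to the remainder.
  leading term x_2: no divisor's leading term divides it; move -1/5x_2 to the remainder.
  leading term 1: no divisor's leading term divides it; move -2/3 to the remainder.
  remainder -4/5x_1x_2 - 1/3x_1 - 1/5x_2 - 2/3 ≠ 0; add g_3 = -4/5x_1x_2 - 1/3x_1 - 1/5x_2 - 2/3 to the basis.

S(f_1,g_3): lcm = x_1^2x_2. S = -5/12x_1^2 - 4/5x_1x_2^2 - 7/12x_1x_2 - 5/6x_1 - 1/5x_2^2 - 5/3x_2.
  leading term x_1^2: subtract (-1/12)·f_1 from -5/12x_1^2 - 4/5x_1x_2^2 - 7/12x_1x_2 - 5/6x_1 - 1/5x_2^2 - 5/3x_2 → -4/5x_1x_2^2 - 11/12x_1x_2 - 35/36x_1 - 1/5x_2^2 - 7/4x_2 - 25/36
  leading term x_1x_2^2: subtract (x_2)·g_3 from -4/5x_1x_2^2 - 11/12x_1x_2 - 35/36x_1 - 1/5x_2^2 - 7/4x_2 - 25/36 → -7/12x_1x_2 - 35/36x_1 - 13/12x_2 - 25/36
  leading term x_1x_2: subtract (35/48)·g_3 from -7/12x_1x_2 - 35/36x_1 - 13/12x_2 - 25/36 → -35/48x_1 - 15/16x_2 - 5/24
  leading term x_1: no divisor's leading term divides it; move -35/48x_1 to the remainder.
  leading term x_2: no divisor's leading term divides it; move -15/16x_2 to the remainder.
  leading term 1: no divisor's leading term divides it; move -5/24 to the remainder.
  remainder -35/48x_1 - 15/16x_2 - 5/24 ≠ 0; add g_4 = -35/48x_1 - 15/16x_2 - 5/24 to the basis.

S(g_3,g_4): lcm = x_1x_2. S = 5/12x_1 - 9/7x_2^2 - 1/28x_2 + 5/6.
  leading term x_1: subtract (-4/7)·g_4 from 5/12x_1 - 9/7x_2^2 - 1/28x_2 + 5/6 → -9/7x_2^2 - 4/7x_2 + 5/7
  leading term x_2^2: no divisor's leading term divides it; move -9/7x_2^2 to the remainder.
  leading term x_2: no divisor's leading term divides it; move -4/7x_2 to the remainder.
  leading term 1: no divisor's leading term divides it; move 5/7 to the remainder.
  remainder -9/7x_2^2 - 4/7x_2 + 5/7 ≠ 0; add g_5 = -9/7x_2^2 - 4/7x_2 + 5/7 to the basis.

The other S-polynomials (S(f_2,g_3), S(f_1,g_4), S(f_2,g_4), S(f_1,g_5), S(f_2,g_5), S(g_3,g_5), S(g_4,g_5)) all reduce to 0 modulo the current basis, so we have a Gröbner basis.
Inter-reduce: drop elements whose leading term is divisible by another's, tail-reduce, and make monic.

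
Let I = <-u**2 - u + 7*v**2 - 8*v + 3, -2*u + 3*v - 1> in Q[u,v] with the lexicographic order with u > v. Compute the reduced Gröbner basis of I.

G = {u - 3/2*v + 1/2, v**2 - 32/19*v + 13/19}

f_1 = -u**2 - u + 7*v**2 - 8*v + 3, LT = u**2.
f_2 = -2*u + 3*v - 1, LT = u.

S(f_1,f_2): lcm = u**2. S = 3/2*u*v + 1/2*u - 7*v**2 + 8*v - 3.
  leading term u*v: subtract (-3/4*v)·f_2 from 3/2*u*v + 1/2*u - 7*v**2 + 8*v - 3 → 1/2*u - 19/4*v**2 + 29/4*v - 3
  leading term u: subtract (-1/4)·f_2 from 1/2*u - 19/4*v**2 + 29/4*v - 3 → -19/4*v**2 + 8*v - 13/4
  leading term v**2: no divisor's leading term divides it; move -19/4*v**2 to the remainder.
  leading term v: no divisor's leading term divides it; move 8*v to the remainder.
  leading term 1: no divisor's leading term divides it; move -13/4 to the remainder.
  remainder -19/4*v**2 + 8*v - 13/4 ≠ 0; add g_3 = -19/4*v**2 + 8*v - 13/4 to the basis.

The other S-polynomials (S(f_1,g_3), S(f_2,g_3)) all reduce to 0 modulo the current basis, so we have a Gröbner basis.
Inter-reduce: drop elements whose leading term is divisible by another's, tail-reduce, and make monic.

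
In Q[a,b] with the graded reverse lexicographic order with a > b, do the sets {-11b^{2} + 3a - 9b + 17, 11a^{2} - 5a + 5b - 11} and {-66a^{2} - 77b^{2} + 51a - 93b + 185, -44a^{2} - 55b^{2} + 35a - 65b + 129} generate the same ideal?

Yes, the ideals are equal.

Since reduced Gröbner bases are canonical representatives of ideals under a given ordering, it suffices to compute and compare them.
Buchberger on the first generating set:
f_1 = -11b^{2} + 3a - 9b + 17, LT = b^{2}.
f_2 = 11a^{2} - 5a + 5b - 11, LT = a^{2}.

S(f_1,f_2): leading monomials are coprime, so the S-polynomial reduces to 0 (Buchberger's first criterion).
Every S-polynomial of the final basis reduces to 0, so we have a Gröbner basis.
Inter-reduce: drop elements whose leading term is divisible by another's, tail-reduce, and make monic.
Reduced Gröbner basis: {a^{2} - \tfrac{5}{11}a + \tfrac{5}{11}b - 1, b^{2} - \tfrac{3}{11}a + \tfrac{9}{11}b - \tfrac{17}{11}}.

Buchberger on the second generating set:
h_1 = -66a^{2} - 77b^{2} + 51a - 93b + 185, LT = a^{2}.
h_2 = -44a^{2} - 55b^{2} + 35a - 65b + 129, LT = a^{2}.

S(h_1,h_2): lcm = a^{2}. S = -\tfrac{1}{12}b^{2} + \tfrac{1}{44}a - \tfrac{3}{44}b + \tfrac{17}{132}.
  leading term b^{2}: no divisor's leading term divides it; move -\tfrac{1}{12}b^{2} to the remainder.
  leading term a: no divisor's leading term divides it; move \tfrac{1}{44}a to the remainder.
  leading term b: no divisor's leading term divides it; move -\tfrac{3}{44}b to the remainder.
  leading term 1: no divisor's leading term divides it; move \tfrac{17}{132} to the remainder.
  remainder -\tfrac{1}{12}b^{2} + \tfrac{1}{44}a - \tfrac{3}{44}b + \tfrac{17}{132} ≠ 0; add k_3 = -\tfrac{1}{12}b^{2} + \tfrac{1}{44}a - \tfrac{3}{44}b + \tfrac{17}{132} to the basis.

S(h_1,k_3): leading monomials are coprime, so the S-polynomial reduces to 0 (Buchberger's first criterion).
S(h_2,k_3): leading monomials are coprime, so the S-polynomial reduces to 0 (Buchberger's first criterion).
Every S-polynomial of the final basis reduces to 0, so we have a Gröbner basis.
Inter-reduce: drop elements whose leading term is divisible by another's, tail-reduce, and make monic.
Reduced Gröbner basis: {a^{2} - \tfrac{5}{11}a + \tfrac{5}{11}b - 1, b^{2} - \tfrac{3}{11}a + \tfrac{9}{11}b - \tfrac{17}{11}}.

The two bases agree; hence the ideals are identical.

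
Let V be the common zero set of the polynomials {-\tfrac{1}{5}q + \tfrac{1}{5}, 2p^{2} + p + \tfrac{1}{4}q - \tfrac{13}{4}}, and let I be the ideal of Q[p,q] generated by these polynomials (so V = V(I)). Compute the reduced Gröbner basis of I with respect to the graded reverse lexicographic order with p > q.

f_1 = -\tfrac{1}{5}q + \tfrac{1}{5}, LT = q.
f_2 = 2p^{2} + p + \tfrac{1}{4}q - \tfrac{13}{4}, LT = p^{2}.

The S-polynomials (S(f_1,f_2)) all reduce to 0 modulo the current basis, so we have a Gröbner basis.

G = {p^{2} + \tfrac{1}{2}p - \tfrac{3}{2}, q - 1}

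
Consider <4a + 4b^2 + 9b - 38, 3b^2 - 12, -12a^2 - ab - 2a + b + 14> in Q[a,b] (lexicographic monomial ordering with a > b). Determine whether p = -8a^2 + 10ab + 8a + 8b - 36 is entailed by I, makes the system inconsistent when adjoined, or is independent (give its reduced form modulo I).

-8a^2 + 10ab + 8a + 8b - 36 lies in I (it reduces to 0).

First compute the reduced Gröbner basis of I by Buchberger's algorithm.
f_1 = 4a + 4b^2 + 9b - 38, LT = a.
f_2 = 3b^2 - 12, LT = b^2.
f_3 = -12a^2 - ab - 2a + b + 14, LT = a^2.

S(f_1,f_3): lcm = a^2. S = ab^2 + 13/6ab - 29/3a + 1/12b + 7/6.
  leading term ab^2: subtract (1/4b^2)·f_1 from ab^2 + 13/6ab - 29/3a + 1/12b + 7/6 → 13/6ab - 29/3a - b^4 - 9/4b^3 + 19/2b^2 + 1/12b + 7/6
  leading term ab: subtract (13/24b)·f_1 from 13/6ab - 29/3a - b^4 - 9/4b^3 + 19/2b^2 + 1/12b + 7/6 → -29/3a - b^4 - 53/12b^3 + 37/8b^2 + 62/3b + 7/6
  leading term a: subtract (-29/12)·f_1 from -29/3a - b^4 - 53/12b^3 + 37/8b^2 + 62/3b + 7/6 → -b^4 - 53/12b^3 + 343/24b^2 + 509/12b - 272/3
  leading term b^4: subtract (-1/3b^2)·f_2 from -b^4 - 53/12b^3 + 343/24b^2 + 509/12b - 272/3 → -53/12b^3 + 247/24b^2 + 509/12b - 272/3
  leading term b^3: subtract (-53/36b)·f_2 from -53/12b^3 + 247/24b^2 + 509/12b - 272/3 → 247/24b^2 + 99/4b - 272/3
  leading term b^2: subtract (247/72)·f_2 from 247/24b^2 + 99/4b - 272/3 → 99/4b - 99/2
  leading term b: no divisor's leading term divides it; move 99/4b to the remainder.
  leading term 1: no divisor's leading term divides it; move -99/2 to the remainder.
  remainder 99/4b - 99/2 ≠ 0; add h_4 = 99/4b - 99/2 to the basis.

The other S-polynomials (S(f_1,f_2), S(f_2,f_3), S(f_1,h_4), S(f_2,h_4), S(f_3,h_4)) all reduce to 0 modulo the current basis, so we have a Gröbner basis.
Inter-reduce: drop elements whose leading term is divisible by another's, tail-reduce, and make monic.
Reduced Gröbner basis: {a - 1, b - 2}.
Label its elements g_1 = a - 1, g_2 = b - 2.

Reduce p = -8a^2 + 10ab + 8a + 8b - 36 modulo G:
  leading term a^2: subtract (-8a)·g_1 from -8a^2 + 10ab + 8a + 8b - 36 → 10ab + 8b - 36
  leading term ab: subtract (10b)·g_1 from 10ab + 8b - 36 → 18b - 36
  leading term b: subtract (18)·g_2 from 18b - 36 → 0
  normal form = 0.
Since the normal form is 0, p ∈ I.

The remainder on division by a Gröbner basis is unique — it is the normal form.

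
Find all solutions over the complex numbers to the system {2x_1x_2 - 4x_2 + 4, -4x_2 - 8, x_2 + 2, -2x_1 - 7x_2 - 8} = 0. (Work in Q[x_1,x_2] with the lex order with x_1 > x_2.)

Compute a lex Gröbner basis by Buchberger's algorithm.
f_1 = 2x_1x_2 - 4x_2 + 4, LT = x_1x_2.
f_2 = -4x_2 - 8, LT = x_2.
f_3 = x_2 + 2, LT = x_2.
f_4 = -2x_1 - 7x_2 - 8, LT = x_1.

The S-polynomials (S(f_1,f_2), S(f_1,f_3), S(f_1,f_4), S(f_2,f_3), S(f_2,f_4), S(f_3,f_4)) all reduce to 0 modulo the current basis, so we have a Gröbner basis.
Inter-reduce: drop elements whose leading term is divisible by another's, tail-reduce, and make monic.
Reduced Gröbner basis: {x_1 - 3, x_2 + 2}.

From the last basis element, x_2 + 2 = 0, so x_2 takes values in {-2}. Each choice, substituted upward through the basis, yields the corresponding point(s) of the solution set.
  x_2 = -2: the earlier basis element becomes x_1 - 3 = 0, giving x_1 = 3 — point (3, -2).

{(3, -2)}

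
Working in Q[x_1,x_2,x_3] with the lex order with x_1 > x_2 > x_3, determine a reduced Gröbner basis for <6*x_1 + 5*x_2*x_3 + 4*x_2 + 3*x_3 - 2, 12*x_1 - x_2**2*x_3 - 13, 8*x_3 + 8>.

f_1 = 6*x_1 + 5*x_2*x_3 + 4*x_2 + 3*x_3 - 2, LT = x_1.
f_2 = 12*x_1 - x_2**2*x_3 - 13, LT = x_1.
f_3 = 8*x_3 + 8, LT = x_3.

S(f_1,f_2): lcm = x_1. S = 1/12*x_2**2*x_3 + 5/6*x_2*x_3 + 2/3*x_2 + 1/2*x_3 + 3/4.
  reduce S modulo (f_1, f_2, f_3):
  remainder -1/12*x_2**2 - 1/6*x_2 + 1/4 ≠ 0; add g_4 = -1/12*x_2**2 - 1/6*x_2 + 1/4 to the basis.

The other S-polynomials (S(f_1,f_3), S(f_2,f_3), S(f_1,g_4), S(f_2,g_4), S(f_3,g_4)) all reduce to 0 modulo the current basis, so we have a Gröbner basis.
Inter-reduce: drop elements whose leading term is divisible by another's, tail-reduce, and make monic.

G = {x_1 - 1/6*x_2 - 5/6, x_2**2 + 2*x_2 - 3, x_3 + 1}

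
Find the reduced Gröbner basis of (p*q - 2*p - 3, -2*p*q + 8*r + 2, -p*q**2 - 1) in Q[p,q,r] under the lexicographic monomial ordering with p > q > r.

f_1 = p*q - 2*p - 3, LT = p*q.
f_2 = -2*p*q + 8*r + 2, LT = p*q.
f_3 = -p*q**2 - 1, LT = p*q**2.

S(f_1,f_2): lcm = p*q. S = -2*p + 4*r - 2.
  leading term p: no divisor's leading term divides it; move -2*p to the remainder.
  leading term r: no divisor's leading term divides it; move 4*r to the remainder.
  leading term 1: no divisor's leading term divides it; move -2 to the remainder.
  remainder -2*p + 4*r - 2 ≠ 0; add g_4 = -2*p + 4*r - 2 to the basis.

S(f_1,f_3): lcm = p*q**2. S = -2*p*q - 3*q - 1.
  leading term p*q: subtract (-2)·f_1 from -2*p*q - 3*q - 1 → -4*p - 3*q - 7
  leading term p: subtract (2)·g_4 from -4*p - 3*q - 7 → -3*q - 8*r - 3
  leading term q: no divisor's leading term divides it; move -3*q to the remainder.
  leading term r: no divisor's leading term divides it; move -8*r to the remainder.
  leading term 1: no divisor's leading term divides it; move -3 to the remainder.
  remainder -3*q - 8*r - 3 ≠ 0; add g_5 = -3*q - 8*r - 3 to the basis.

S(f_2,f_3): lcm = p*q**2. S = -4*q*r - q - 1.
  leading term q*r: subtract (4/3*r)·g_5 from -4*q*r - q - 1 → -q + 32/3*r**2 + 4*r - 1
  leading term q: subtract (1/3)·g_5 from -q + 32/3*r**2 + 4*r - 1 → 32/3*r**2 + 20/3*r
  leading term r**2: no divisor's leading term divides it; move 32/3*r**2 to the remainder.
  leading term r: no divisor's leading term divides it; move 20/3*r to the remainder.
  remainder 32/3*r**2 + 20/3*r ≠ 0; add g_6 = 32/3*r**2 + 20/3*r to the basis.

The other S-polynomials (S(f_1,g_4), S(f_2,g_4), S(f_3,g_4), S(f_1,g_5), S(f_2,g_5), S(f_3,g_5), S(g_4,g_5), S(f_1,g_6), S(f_2,g_6), S(f_3,g_6), S(g_4,g_6), S(g_5,g_6)) all reduce to 0 modulo the current basis, so we have a Gröbner basis.
Inter-reduce: drop elements whose leading term is divisible by another's, tail-reduce, and make monic.

G = {p - 2*r + 1, q + 8/3*r + 1, r**2 + 5/8*r}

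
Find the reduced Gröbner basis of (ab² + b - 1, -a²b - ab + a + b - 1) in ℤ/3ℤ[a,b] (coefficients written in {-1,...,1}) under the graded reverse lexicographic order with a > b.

G = {b³ - b² + a, a² - b² - b - 1, ab - b² + a + 1}

f_1 = ab² + b - 1, LT = ab².
f_2 = -a²b - ab + a + b - 1, LT = a²b.

S(f_1,f_2): lcm = a²b². S = -ab² - ab + b² - a - b.
  reduce S modulo (f_1, f_2):
  remainder -ab + b² - a - 1 ≠ 0; add g_3 = -ab + b² - a - 1 to the basis.

S(f_1,g_3): lcm = ab². S = b³ - ab - 1.
  reduce S modulo (f_1, f_2, g_3):
  remainder b³ - b² + a ≠ 0; add g_4 = b³ - b² + a to the basis.

S(f_2,g_3): lcm = a²b. S = ab² - a² + ab + a - b + 1.
  reduce S modulo (f_1, f_2, g_3, g_4):
  remainder -a² + b² + b + 1 ≠ 0; add g_5 = -a² + b² + b + 1 to the basis.

The other S-polynomials (S(f_1,g_4), S(f_2,g_4), S(g_3,g_4), S(f_1,g_5), S(f_2,g_5), S(g_3,g_5), S(g_4,g_5)) all reduce to 0 modulo the current basis, so we have a Gröbner basis.
Inter-reduce: drop elements whose leading term is divisible by another's, tail-reduce, and make monic.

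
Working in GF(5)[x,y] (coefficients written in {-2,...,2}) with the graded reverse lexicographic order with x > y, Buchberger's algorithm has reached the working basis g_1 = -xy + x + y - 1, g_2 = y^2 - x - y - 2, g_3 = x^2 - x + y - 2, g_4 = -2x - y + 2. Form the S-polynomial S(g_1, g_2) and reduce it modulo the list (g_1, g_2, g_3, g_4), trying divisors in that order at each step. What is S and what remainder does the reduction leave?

lcm(LM(g_1), LM(g_2)) = xy^2.
S = (lcm/LT(g_1))·g_1 − (lcm/LT(g_2))·g_2 = x^2 - y^2 + 2x + y.
Reduce S modulo (g_1, g_2, g_3, g_4) in that order:
  leading term x^2: subtract (1)·g_3 from x^2 - y^2 + 2x + y → -y^2 - 2x + 2
  leading term y^2: subtract (-1)·g_2 from -y^2 - 2x + 2 → 2x - y
  leading term x: subtract (-1)·g_4 from 2x - y → -2y + 2
  leading term y: no divisor's leading term divides it; move -2y to the remainder.
  leading term 1: no divisor's leading term divides it; move 2 to the remainder.
The remainder -2y + 2 is nonzero, so it would be added as the next basis element.

S(g_1, g_2) = x^2 - y^2 + 2x + y; remainder on division = -2y + 2.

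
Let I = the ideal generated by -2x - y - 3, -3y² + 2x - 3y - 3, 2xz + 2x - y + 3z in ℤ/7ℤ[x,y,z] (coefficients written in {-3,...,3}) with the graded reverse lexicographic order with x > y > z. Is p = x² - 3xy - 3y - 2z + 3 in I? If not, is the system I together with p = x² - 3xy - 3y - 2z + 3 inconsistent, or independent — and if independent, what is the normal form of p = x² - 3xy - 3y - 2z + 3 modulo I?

First compute the reduced Gröbner basis of I by Buchberger's algorithm.
f_1 = -2x - y - 3, LT = x.
f_2 = -3y² + 2x - 3y - 3, LT = y².
f_3 = 2xz + 2x - y + 3z, LT = xz.

S(f_1,f_3): lcm = xz. S = -3yz - x - 3y.
  leading term yz: no divisor's leading term divides it; move -3yz to the remainder.
  leading term x: subtract (-3)·f_1 from -x - 3y → y - 2
  leading term y: no divisor's leading term divides it; move y to the remainder.
  leading term 1: no divisor's leading term divides it; move -2 to the remainder.
  remainder -3yz + y - 2 ≠ 0; add h_4 = -3yz + y - 2 to the basis.

S(f_2,h_4): lcm = y²z. S = -2y² - 3xz + yz - 3y + z.
  leading term y²: subtract (3)·f_2 from -2y² - 3xz + yz - 3y + z → -3xz + yz + x - y + z + 2
  leading term xz: subtract (-2z)·f_1 from -3xz + yz + x - y + z + 2 → -yz + x - y + 2z + 2
  leading term yz: subtract (-2)·h_4 from -yz + x - y + 2z + 2 → x + y + 2z - 2
  leading term x: subtract (3)·f_1 from x + y + 2z - 2 → -3y + 2z
  leading term y: no divisor's leading term divides it; move -3y to the remainder.
  leading term z: no divisor's leading term divides it; move 2z to the remainder.
  remainder -3y + 2z ≠ 0; add h_5 = -3y + 2z to the basis.

S(h_4,h_5): lcm = yz. S = 3z² + 2y + 3.
  leading term z²: no divisor's leading term divides it; move 3z² to the remainder.
  leading term y: subtract (-3)·h_5 from 2y + 3 → -z + 3
  leading term z: no divisor's leading term divides it; move -z to the remainder.
  leading term 1: no divisor's leading term divides it; move 3 to the remainder.
  remainder 3z² - z + 3 ≠ 0; add h_6 = 3z² - z + 3 to the basis.

The other S-polynomials (S(f_1,f_2), S(f_2,f_3), S(f_1,h_4), S(f_3,h_4), S(f_1,h_5), S(f_2,h_5), S(f_3,h_5), S(f_1,h_6), S(f_2,h_6), S(f_3,h_6), S(h_4,h_6), S(h_5,h_6)) all reduce to 0 modulo the current basis, so we have a Gröbner basis.
Inter-reduce: drop elements whose leading term is divisible by another's, tail-reduce, and make monic.
Reduced Gröbner basis: {z² + 2z + 1, x - 2z - 2, y - 3z}.
Label its elements g_1 = z² + 2z + 1, g_2 = x - 2z - 2, g_3 = y - 3z.

Reduce p = x² - 3xy - 3y - 2z + 3 modulo G:
  leading term x²: subtract (x)·g_2 from x² - 3xy - 3y - 2z + 3 → -3xy + 2xz + 2x - 3y - 2z + 3
  leading term xy: subtract (-3y)·g_2 from -3xy + 2xz + 2x - 3y - 2z + 3 → 2xz + yz + 2x - 2y - 2z + 3
  leading term xz: subtract (2z)·g_2 from 2xz + yz + 2x - 2y - 2z + 3 → yz - 3z² + 2x - 2y + 2z + 3
  leading term yz: subtract (z)·g_3 from yz - 3z² + 2x - 2y + 2z + 3 → 2x - 2y + 2z + 3
  leading term x: subtract (2)·g_2 from 2x - 2y + 2z + 3 → -2y - z
  leading term y: subtract (-2)·g_3 from -2y - z → 0
  normal form = 0.
Since the normal form is 0, p ∈ I.

x² - 3xy - 3y - 2z + 3 lies in I (it reduces to 0).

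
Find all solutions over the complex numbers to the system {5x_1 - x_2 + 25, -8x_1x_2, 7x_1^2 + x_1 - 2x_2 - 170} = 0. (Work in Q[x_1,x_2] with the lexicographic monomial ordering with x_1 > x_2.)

{(-5, 0)}

Compute a lex Gröbner basis by Buchberger's algorithm.
f_1 = 5x_1 - x_2 + 25, LT = x_1.
f_2 = -8x_1x_2, LT = x_1x_2.
f_3 = 7x_1^2 + x_1 - 2x_2 - 170, LT = x_1^2.

S(f_1,f_2): lcm = x_1x_2. S = -1/5x_2^2 + 5x_2.
  leading term x_2^2: no divisor's leading term divides it; move -1/5x_2^2 to the remainder.
  leading term x_2: no divisor's leading term divides it; move 5x_2 to the remainder.
  remainder -1/5x_2^2 + 5x_2 ≠ 0; add h_4 = -1/5x_2^2 + 5x_2 to the basis.

S(f_1,f_3): lcm = x_1^2. S = -1/5x_1x_2 + 34/7x_1 + 2/7x_2 + 170/7.
  leading term x_1x_2: subtract (-1/25x_2)·f_1 from -1/5x_1x_2 + 34/7x_1 + 2/7x_2 + 170/7 → 34/7x_1 - 1/25x_2^2 + 9/7x_2 + 170/7
  leading term x_1: subtract (34/35)·f_1 from 34/7x_1 - 1/25x_2^2 + 9/7x_2 + 170/7 → -1/25x_2^2 + 79/35x_2
  leading term x_2^2: subtract (1/5)·h_4 from -1/25x_2^2 + 79/35x_2 → 44/35x_2
  leading term x_2: no divisor's leading term divides it; move 44/35x_2 to the remainder.
  remainder 44/35x_2 ≠ 0; add h_5 = 44/35x_2 to the basis.

The other S-polynomials (S(f_2,f_3), S(f_1,h_4), S(f_2,h_4), S(f_3,h_4), S(f_1,h_5), S(f_2,h_5), S(f_3,h_5), S(h_4,h_5)) all reduce to 0 modulo the current basis, so we have a Gröbner basis.
Inter-reduce: drop elements whose leading term is divisible by another's, tail-reduce, and make monic.
Reduced Gröbner basis: {x_1 + 5, x_2}.

The lex basis is triangular: the last element involves only x_2. Solving x_2 = 0 gives x_2 ∈ {0}; substituting each value into the earlier elements determines the remaining variables.
  x_2 = 0: the earlier basis element becomes x_1 + 5 = 0, giving x_1 = -5 — point (-5, 0).
Substituting each solution back into the original system confirms all equations vanish.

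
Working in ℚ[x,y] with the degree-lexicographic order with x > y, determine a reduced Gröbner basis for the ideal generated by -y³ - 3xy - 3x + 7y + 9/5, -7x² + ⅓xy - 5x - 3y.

G = {y³ + 3xy + 3x - 7y - 9/5, x² - 1/21xy + 5/7x + 3/7y}

This is the nonlinear analogue of row-reducing a linear system.

f_1 = -y³ - 3xy - 3x + 7y + 9/5, LT = y³.
f_2 = -7x² + ⅓xy - 5x - 3y, LT = x².

The S-polynomials (S(f_1,f_2)) all reduce to 0 modulo the current basis, so we have a Gröbner basis.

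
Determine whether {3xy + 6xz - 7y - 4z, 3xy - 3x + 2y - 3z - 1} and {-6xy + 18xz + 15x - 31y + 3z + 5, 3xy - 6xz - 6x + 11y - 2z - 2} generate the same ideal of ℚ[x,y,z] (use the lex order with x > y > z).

Since reduced Gröbner bases are canonical representatives of ideals under a given ordering, it suffices to compute and compare them.
Buchberger on the first generating set:
f_1 = 3xy + 6xz - 7y - 4z, LT = xy.
f_2 = 3xy - 3x + 2y - 3z - 1, LT = xy.

S(f_1,f_2): lcm = xy. S = 2xz + x - 3y - ⅓z + ⅓.
  leading term xz: no divisor's leading term divides it; move 2xz to the remainder.
  leading term x: no divisor's leading term divides it; move x to the remainder.
  leading term y: no divisor's leading term divides it; move -3y to the remainder.
  leading term z: no divisor's leading term divides it; move -⅓z to the remainder.
  leading term 1: no divisor's leading term divides it; move ⅓ to the remainder.
  remainder 2xz + x - 3y - ⅓z + ⅓ ≠ 0; add g_3 = 2xz + x - 3y - ⅓z + ⅓ to the basis.

S(f_1,g_3): lcm = xyz. S = -½xy + 2xz² + 3/2y² - 13/6yz - ⅙y - 4/3z².
  leading term xy: subtract (-⅙)·f_1 from -½xy + 2xz² + 3/2y² - 13/6yz - ⅙y - 4/3z² → 2xz² + xz + 3/2y² - 13/6yz - 4/3y - 4/3z² - ⅔z
  leading term xz²: subtract (z)·g_3 from 2xz² + xz + 3/2y² - 13/6yz - 4/3y - 4/3z² - ⅔z → 3/2y² + ⅚yz - 4/3y - z² - z
  leading term y²: no divisor's leading term divides it; move 3/2y² to the remainder.
  leading term yz: no divisor's leading term divides it; move ⅚yz to the remainder.
  leading term y: no divisor's leading term divides it; move -4/3y to the remainder.
  leading term z²: no divisor's leading term divides it; move -z² to the remainder.
  leading term z: no divisor's leading term divides it; move -z to the remainder.
  remainder 3/2y² + ⅚yz - 4/3y - z² - z ≠ 0; add g_4 = 3/2y² + ⅚yz - 4/3y - z² - z to the basis.

The other S-polynomials (S(f_2,g_3), S(f_1,g_4), S(f_2,g_4), S(g_3,g_4)) all reduce to 0 modulo the current basis, so we have a Gröbner basis.
Inter-reduce: drop elements whose leading term is divisible by another's, tail-reduce, and make monic.
Reduced Gröbner basis: {xy - x + ⅔y - z - ⅓, xz + ½x - 3/2y - ⅙z + ⅙, y² + 5/9yz - 8/9y - ⅔z² - ⅔z}.

Buchberger on the second generating set:
h_1 = -6xy + 18xz + 15x - 31y + 3z + 5, LT = xy.
h_2 = 3xy - 6xz - 6x + 11y - 2z - 2, LT = xy.

S(h_1,h_2): lcm = xy. S = -xz - ½x + 3/2y + ⅙z - ⅙.
  leading term xz: no divisor's leading term divides it; move -xz to the remainder.
  leading term x: no divisor's leading term divides it; move -½x to the remainder.
  leading term y: no divisor's leading term divides it; move 3/2y to the remainder.
  leading term z: no divisor's leading term divides it; move ⅙z to the remainder.
  leading term 1: no divisor's leading term divides it; move -⅙ to the remainder.
  remainder -xz - ½x + 3/2y + ⅙z - ⅙ ≠ 0; add k_3 = -xz - ½x + 3/2y + ⅙z - ⅙ to the basis.

S(h_1,k_3): lcm = xyz. S = -½xy - 3xz² - 5/2xz + 3/2y² + 16/3yz - ⅙y - ½z² - ⅚z.
  leading term xy: subtract (1/12)·h_1 from -½xy - 3xz² - 5/2xz + 3/2y² + 16/3yz - ⅙y - ½z² - ⅚z → -3xz² - 4xz - 5/4x + 3/2y² + 16/3yz + 29/12y - ½z² - 13/12z - 5/12
  leading term xz²: subtract (3z)·k_3 from -3xz² - 4xz - 5/4x + 3/2y² + 16/3yz + 29/12y - ½z² - 13/12z - 5/12 → -5/2xz - 5/4x + 3/2y² + ⅚yz + 29/12y - z² - 7/12z - 5/12
  leading term xz: subtract (5/2)·k_3 from -5/2xz - 5/4x + 3/2y² + ⅚yz + 29/12y - z² - 7/12z - 5/12 → 3/2y² + ⅚yz - 4/3y - z² - z
  leading term y²: no divisor's leading term divides it; move 3/2y² to the remainder.
  leading term yz: no divisor's leading term divides it; move ⅚yz to the remainder.
  leading term y: no divisor's leading term divides it; move -4/3y to the remainder.
  leading term z²: no divisor's leading term divides it; move -z² to the remainder.
  leading term z: no divisor's leading term divides it; move -z to the remainder.
  remainder 3/2y² + ⅚yz - 4/3y - z² - z ≠ 0; add k_4 = 3/2y² + ⅚yz - 4/3y - z² - z to the basis.

The other S-polynomials (S(h_2,k_3), S(h_1,k_4), S(h_2,k_4), S(k_3,k_4)) all reduce to 0 modulo the current basis, so we have a Gröbner basis.
Inter-reduce: drop elements whose leading term is divisible by another's, tail-reduce, and make monic.
Reduced Gröbner basis: {xy - x + ⅔y - z - ⅓, xz + ½x - 3/2y - ⅙z + ⅙, y² + 5/9yz - 8/9y - ⅔z² - ⅔z}.

Same reduced basis, so the two generating sets span the same ideal.

Yes, the ideals are equal.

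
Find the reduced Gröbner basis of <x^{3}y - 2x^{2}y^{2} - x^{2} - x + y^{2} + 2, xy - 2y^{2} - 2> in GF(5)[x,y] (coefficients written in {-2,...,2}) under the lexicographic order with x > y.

f_1 = x^{3}y - 2x^{2}y^{2} - x^{2} - x + y^{2} + 2, LT = x^{3}y.
f_2 = xy - 2y^{2} - 2, LT = xy.

S(f_1,f_2): lcm = x^{3}y. S = x^{2} - x + y^{2} + 2.
  reduce S modulo (f_1, f_2):
  remainder x^{2} - x + y^{2} + 2 ≠ 0; add g_3 = x^{2} - x + y^{2} + 2 to the basis.

S(f_1,g_3): lcm = x^{3}y. S = -2x^{2}y^{2} + x^{2}y - x^{2} - xy^{3} - 2xy - x + y^{2} + 2.
  reduce S modulo (f_1, f_2, g_3):
  remainder -y^{3} - y + 2 ≠ 0; add g_4 = -y^{3} - y + 2 to the basis.

S(f_2,g_3): lcm = x^{2}y. S = -2xy^{2} + xy - 2x - y^{3} - 2y.
  reduce S modulo (f_1, f_2, g_3, g_4):
  remainder -2x + 2y^{2} - y + 2 ≠ 0; add g_5 = -2x + 2y^{2} - y + 2 to the basis.

The other S-polynomials (S(f_1,g_4), S(f_2,g_4), S(g_3,g_4), S(f_1,g_5), S(f_2,g_5), S(g_3,g_5), S(g_4,g_5)) all reduce to 0 modulo the current basis, so we have a Gröbner basis.
Inter-reduce: drop elements whose leading term is divisible by another's, tail-reduce, and make monic.

G = {x - y^{2} - 2y - 1, y^{3} + y - 2}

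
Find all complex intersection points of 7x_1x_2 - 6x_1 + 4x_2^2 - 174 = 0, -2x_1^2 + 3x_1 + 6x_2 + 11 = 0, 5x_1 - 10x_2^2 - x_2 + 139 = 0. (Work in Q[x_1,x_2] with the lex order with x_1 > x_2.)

{(5, 4)}

Compute a lex Gröbner basis by Buchberger's algorithm.
f_1 = 7x_1x_2 - 6x_1 + 4x_2^2 - 174, LT = x_1x_2.
f_2 = -2x_1^2 + 3x_1 + 6x_2 + 11, LT = x_1^2.
f_3 = 5x_1 - 10x_2^2 - x_2 + 139, LT = x_1.

S(f_1,f_2): lcm = x_1^2x_2. S = -6/7x_1^2 + 4/7x_1x_2^2 + 3/2x_1x_2 - 174/7x_1 + 3x_2^2 + 11/2x_2.
  reduce S modulo (f_1, f_2, f_3):
  remainder -16/49x_2^3 - 16125/343x_2^2 + 42001/3430x_2 + 1241838/1715 ≠ 0; add h_4 = -16/49x_2^3 - 16125/343x_2^2 + 42001/3430x_2 + 1241838/1715 to the basis.

S(f_1,f_3): lcm = x_1x_2. S = -6/7x_1 + 2x_2^3 + 27/35x_2^2 - 139/5x_2 - 174/7.
  reduce S modulo (f_1, f_2, f_3, h_4):
  remainder -80889/280x_2^2 + 26337/560x_2 + 124155/28 ≠ 0; add h_5 = -80889/280x_2^2 + 26337/560x_2 + 124155/28 to the basis.

S(f_2,f_3): lcm = x_1^2. S = 2x_1x_2^2 + 1/5x_1x_2 - 293/10x_1 - 3x_2 - 11/2.
  reduce S modulo (f_1, f_2, f_3, h_4, h_5):
  remainder 10736202/674075x_2 - 42944808/674075 ≠ 0; add h_6 = 10736202/674075x_2 - 42944808/674075 to the basis.

The other S-polynomials (S(f_1,h_4), S(f_2,h_4), S(f_3,h_4), S(f_1,h_5), S(f_2,h_5), S(f_3,h_5), S(h_4,h_5), S(f_1,h_6), S(f_2,h_6), S(f_3,h_6), S(h_4,h_6), S(h_5,h_6)) all reduce to 0 modulo the current basis, so we have a Gröbner basis.
Inter-reduce: drop elements whose leading term is divisible by another's, tail-reduce, and make monic.
Reduced Gröbner basis: {x_1 - 5, x_2 - 4}.

Elimination: the polynomial x_2 - 4 lies in the elimination ideal for x_2, so x_2 ∈ {4}. For each such x_2, the remaining basis elements (now univariate) give the rest of the solution.
  x_2 = 4: the earlier basis element becomes x_1 - 5 = 0, giving x_1 = 5 — point (5, 4).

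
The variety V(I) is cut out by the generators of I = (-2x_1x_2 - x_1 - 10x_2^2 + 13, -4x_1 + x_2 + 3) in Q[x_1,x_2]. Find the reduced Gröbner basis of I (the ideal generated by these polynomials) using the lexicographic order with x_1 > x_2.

G = {x_1 - 1/4x_2 - 3/4, x_2^2 + 1/6x_2 - 7/6}

The reduced Gröbner basis is the canonical form of the ideal for this ordering.

f_1 = -2x_1x_2 - x_1 - 10x_2^2 + 13, LT = x_1x_2.
f_2 = -4x_1 + x_2 + 3, LT = x_1.

S(f_1,f_2): lcm = x_1x_2. S = 1/2x_1 + 21/4x_2^2 + 3/4x_2 - 13/2.
  leading term x_1: subtract (-1/8)·f_2 from 1/2x_1 + 21/4x_2^2 + 3/4x_2 - 13/2 → 21/4x_2^2 + 7/8x_2 - 49/8
  leading term x_2^2: no divisor's leading term divides it; move 21/4x_2^2 to the remainder.
  leading term x_2: no divisor's leading term divides it; move 7/8x_2 to the remainder.
  leading term 1: no divisor's leading term divides it; move -49/8 to the remainder.
  remainder 21/4x_2^2 + 7/8x_2 - 49/8 ≠ 0; add g_3 = 21/4x_2^2 + 7/8x_2 - 49/8 to the basis.

The other S-polynomials (S(f_1,g_3), S(f_2,g_3)) all reduce to 0 modulo the current basis, so we have a Gröbner basis.
Inter-reduce: drop elements whose leading term is divisible by another's, tail-reduce, and make monic.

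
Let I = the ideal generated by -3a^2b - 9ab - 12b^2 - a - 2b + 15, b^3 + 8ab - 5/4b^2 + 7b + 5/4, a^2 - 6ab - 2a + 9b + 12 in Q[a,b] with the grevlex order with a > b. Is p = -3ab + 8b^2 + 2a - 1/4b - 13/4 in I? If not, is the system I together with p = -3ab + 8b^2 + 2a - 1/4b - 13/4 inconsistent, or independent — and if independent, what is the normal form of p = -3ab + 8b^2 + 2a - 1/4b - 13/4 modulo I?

-3ab + 8b^2 + 2a - 1/4b - 13/4 lies in I (it reduces to 0).

First compute the reduced Gröbner basis of I by Buchberger's algorithm.
f_1 = -3a^2b - 9ab - 12b^2 - a - 2b + 15, LT = a^2b.
f_2 = b^3 + 8ab - 5/4b^2 + 7b + 5/4, LT = b^3.
f_3 = a^2 - 6ab - 2a + 9b + 12, LT = a^2.

S(f_1,f_2): lcm = a^2b^3. S = -8a^3b + 5/4a^2b^2 + 3ab^3 + 4b^4 - 7a^2b + 1/3ab^2 + 2/3b^3 - 5/4a^2 - 5b^2.
  reduce S modulo (f_1, f_2, f_3):
  remainder 1/3ab^2 + 97/12ab - 5b^2 - 463/12a - 23/2b - 317/6 ≠ 0; add h_4 = 1/3ab^2 + 97/12ab - 5b^2 - 463/12a - 23/2b - 317/6 to the basis.

S(f_1,f_3): lcm = a^2b. S = 6ab^2 + 5ab - 5b^2 + 1/3a - 34/3b - 5.
  reduce S modulo (f_1, f_2, f_3, h_4):
  remainder -281/2ab + 85b^2 + 4169/6a + 587/3b + 946 ≠ 0; add h_5 = -281/2ab + 85b^2 + 4169/6a + 587/3b + 946 to the basis.

S(f_1,h_4): lcm = a^2b^2. S = -97/4a^2b + 18ab^2 + 4b^3 + 463/4a^2 + 209/6ab + 2/3b^2 + 317/2a - 5b.
  reduce S modulo (f_1, f_2, f_3, h_4, h_5):
  remainder 322857/562b^2 + 10448051/2529a + 272929/10116b + 12084569/3372 ≠ 0; add h_6 = 322857/562b^2 + 10448051/2529a + 272929/10116b + 12084569/3372 to the basis.

S(f_3,h_4): lcm = a^2b^2. S = -6ab^3 - 97/4a^2b + 13ab^2 + 9b^3 + 463/4a^2 + 69/2ab + 12b^2 + 317/2a.
  reduce S modulo (f_1, f_2, f_3, h_4, h_5, h_6):
  remainder 1203877318/968571a - 248821633/968571b + 318351895/322857 ≠ 0; add h_7 = 1203877318/968571a - 248821633/968571b + 318351895/322857 to the basis.

S(f_1,h_5): lcm = a^2b. S = 170/281ab^2 + 4169/843a^2 + 3703/843ab + 4b^2 + 5957/843a + 2/3b - 5.
  reduce S modulo (f_1, f_2, f_3, h_4, h_5, h_6, h_7):
  remainder 139498699841/36681996834b + 139498699841/36681996834 ≠ 0; add h_8 = 139498699841/36681996834b + 139498699841/36681996834 to the basis.

The other S-polynomials (S(f_2,f_3), S(f_2,h_4), S(f_2,h_5), S(f_3,h_5), S(h_4,h_5), S(f_1,h_6), S(f_2,h_6), S(f_3,h_6), S(h_4,h_6), S(h_5,h_6), S(f_1,h_7), S(f_2,h_7), S(f_3,h_7), S(h_4,h_7), S(h_5,h_7), S(h_6,h_7), S(f_1,h_8), S(f_2,h_8), S(f_3,h_8), S(h_4,h_8), S(h_5,h_8), S(h_6,h_8), S(h_7,h_8)) all reduce to 0 modulo the current basis, so we have a Gröbner basis.
Inter-reduce: drop elements whose leading term is divisible by another's, tail-reduce, and make monic.
Reduced Gröbner basis: {a + 1, b + 1}.
Label its elements g_1 = a + 1, g_2 = b + 1.

Reduce p = -3ab + 8b^2 + 2a - 1/4b - 13/4 modulo G:
  leading term ab: subtract (-3b)·g_1 from -3ab + 8b^2 + 2a - 1/4b - 13/4 → 8b^2 + 2a + 11/4b - 13/4
  leading term b^2: subtract (8b)·g_2 from 8b^2 + 2a + 11/4b - 13/4 → 2a - 21/4b - 13/4
  leading term a: subtract (2)·g_1 from 2a - 21/4b - 13/4 → -21/4b - 21/4
  leading term b: subtract (-21/4)·g_2 from -21/4b - 21/4 → 0
  normal form = 0.
Since the normal form is 0, p ∈ I.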